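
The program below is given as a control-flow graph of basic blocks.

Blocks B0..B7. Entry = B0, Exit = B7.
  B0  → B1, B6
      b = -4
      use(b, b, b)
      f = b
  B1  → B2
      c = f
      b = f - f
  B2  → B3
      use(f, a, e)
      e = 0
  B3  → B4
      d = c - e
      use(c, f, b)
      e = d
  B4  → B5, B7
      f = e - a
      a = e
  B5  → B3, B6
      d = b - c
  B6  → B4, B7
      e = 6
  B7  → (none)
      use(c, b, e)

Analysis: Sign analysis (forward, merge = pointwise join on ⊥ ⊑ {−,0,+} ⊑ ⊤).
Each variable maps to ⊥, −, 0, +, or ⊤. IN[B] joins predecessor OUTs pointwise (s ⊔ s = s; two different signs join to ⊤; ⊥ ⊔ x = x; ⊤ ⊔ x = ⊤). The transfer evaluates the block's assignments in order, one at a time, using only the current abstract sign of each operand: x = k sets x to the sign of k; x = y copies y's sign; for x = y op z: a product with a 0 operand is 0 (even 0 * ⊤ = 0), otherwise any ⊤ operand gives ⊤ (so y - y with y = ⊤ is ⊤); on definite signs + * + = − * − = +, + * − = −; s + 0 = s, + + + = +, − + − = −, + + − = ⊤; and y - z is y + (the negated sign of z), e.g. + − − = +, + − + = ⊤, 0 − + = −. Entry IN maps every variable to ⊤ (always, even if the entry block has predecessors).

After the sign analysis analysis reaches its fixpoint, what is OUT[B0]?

Answer: {a: ⊤, b: -, c: ⊤, d: ⊤, e: ⊤, f: -}

Trace:
Per-block solution:
  B0: | IN=(all ⊤) | OUT={b:-, f:-; rest ⊤}
  B1: | IN={b:-, f:-; rest ⊤} | OUT={c:-, f:-; rest ⊤}
  B2: | IN={c:-, f:-; rest ⊤} | OUT={c:-, e:0, f:-; rest ⊤}
  B3: | IN=(all ⊤) | OUT=(all ⊤)
  B4: | IN=(all ⊤) | OUT=(all ⊤)
  B5: | IN=(all ⊤) | OUT=(all ⊤)
  B6: | IN=(all ⊤) | OUT={e:+; rest ⊤}
  B7: | IN=(all ⊤) | OUT=(all ⊤)

B0 is the boundary node: IN[B0] = {a: ⊤, b: ⊤, c: ⊤, d: ⊤, e: ⊤, f: ⊤}
Applying B0's transfer function to that IN value gives OUT[B0] (row B0 above).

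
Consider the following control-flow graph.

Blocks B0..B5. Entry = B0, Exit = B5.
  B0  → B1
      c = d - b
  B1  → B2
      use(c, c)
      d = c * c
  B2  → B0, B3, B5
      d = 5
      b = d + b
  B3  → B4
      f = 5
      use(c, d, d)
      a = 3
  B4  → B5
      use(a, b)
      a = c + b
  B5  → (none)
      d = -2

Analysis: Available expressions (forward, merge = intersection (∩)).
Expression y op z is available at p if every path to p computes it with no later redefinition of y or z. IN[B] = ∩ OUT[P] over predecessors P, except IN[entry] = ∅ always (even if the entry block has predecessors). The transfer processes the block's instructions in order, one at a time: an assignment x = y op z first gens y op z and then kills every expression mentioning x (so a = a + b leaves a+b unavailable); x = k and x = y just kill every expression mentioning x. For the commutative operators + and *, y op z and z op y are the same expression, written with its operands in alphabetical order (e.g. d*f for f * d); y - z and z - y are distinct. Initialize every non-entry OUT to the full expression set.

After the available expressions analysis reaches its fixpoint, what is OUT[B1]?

Per-block solution:
  B0: | IN={} | OUT={d-b}
  B1: | IN={d-b} | OUT={c*c}
  B2: | IN={c*c} | OUT={c*c}
  B3: | IN={c*c} | OUT={c*c}
  B4: | IN={c*c} | OUT={b+c, c*c}
  B5: | IN={c*c} | OUT={c*c}

Merge at B1: IN[B1] = OUT[B0] = {d-b}
Applying B1's transfer function to that IN value gives OUT[B1] (row B1 above).

Answer: {c*c}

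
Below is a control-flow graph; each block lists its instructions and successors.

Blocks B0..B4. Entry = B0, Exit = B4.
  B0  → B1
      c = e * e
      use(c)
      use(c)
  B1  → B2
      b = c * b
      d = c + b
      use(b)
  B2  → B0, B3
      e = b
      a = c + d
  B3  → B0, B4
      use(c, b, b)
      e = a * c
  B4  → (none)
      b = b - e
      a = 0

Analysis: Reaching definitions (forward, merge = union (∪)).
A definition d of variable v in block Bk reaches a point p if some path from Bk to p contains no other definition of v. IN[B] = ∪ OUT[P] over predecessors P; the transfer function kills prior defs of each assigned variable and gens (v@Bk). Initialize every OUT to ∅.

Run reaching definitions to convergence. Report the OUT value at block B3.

Answer: {a@B2, b@B1, c@B0, d@B1, e@B3}

Derivation:
Fixpoint table:
  B0:   IN={a@B2, b@B1, c@B0, d@B1, e@B2, e@B3}   OUT={a@B2, b@B1, c@B0, d@B1, e@B2, e@B3}
  B1:   IN={a@B2, b@B1, c@B0, d@B1, e@B2, e@B3}   OUT={a@B2, b@B1, c@B0, d@B1, e@B2, e@B3}
  B2:   IN={a@B2, b@B1, c@B0, d@B1, e@B2, e@B3}   OUT={a@B2, b@B1, c@B0, d@B1, e@B2}
  B3:   IN={a@B2, b@B1, c@B0, d@B1, e@B2}   OUT={a@B2, b@B1, c@B0, d@B1, e@B3}
  B4:   IN={a@B2, b@B1, c@B0, d@B1, e@B3}   OUT={a@B4, b@B4, c@B0, d@B1, e@B3}

Merge at B3: IN[B3] = OUT[B2] = {a@B2, b@B1, c@B0, d@B1, e@B2}
Applying B3's transfer function to that IN value gives OUT[B3] (row B3 above).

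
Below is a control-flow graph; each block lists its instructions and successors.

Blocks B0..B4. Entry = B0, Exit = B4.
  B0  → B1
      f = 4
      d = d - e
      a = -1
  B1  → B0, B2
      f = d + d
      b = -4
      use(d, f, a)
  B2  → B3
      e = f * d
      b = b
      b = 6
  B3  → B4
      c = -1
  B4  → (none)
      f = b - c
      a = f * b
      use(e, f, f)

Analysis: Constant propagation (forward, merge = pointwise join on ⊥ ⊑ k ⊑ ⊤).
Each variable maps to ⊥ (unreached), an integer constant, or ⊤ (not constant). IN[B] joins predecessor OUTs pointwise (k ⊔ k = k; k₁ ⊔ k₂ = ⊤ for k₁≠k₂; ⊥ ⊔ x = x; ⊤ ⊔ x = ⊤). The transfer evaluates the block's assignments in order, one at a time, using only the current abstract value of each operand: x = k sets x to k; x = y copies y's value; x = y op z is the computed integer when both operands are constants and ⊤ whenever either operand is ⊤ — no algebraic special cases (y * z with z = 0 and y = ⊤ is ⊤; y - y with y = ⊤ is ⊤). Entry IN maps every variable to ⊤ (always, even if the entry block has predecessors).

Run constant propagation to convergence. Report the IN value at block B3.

Fixpoint table:
  B0:   IN=(all ⊤)   OUT={a:-1, f:4; rest ⊤}
  B1:   IN={a:-1, f:4; rest ⊤}   OUT={a:-1, b:-4; rest ⊤}
  B2:   IN={a:-1, b:-4; rest ⊤}   OUT={a:-1, b:6; rest ⊤}
  B3:   IN={a:-1, b:6; rest ⊤}   OUT={a:-1, b:6, c:-1; rest ⊤}
  B4:   IN={a:-1, b:6, c:-1; rest ⊤}   OUT={a:42, b:6, c:-1, f:7; rest ⊤}

Merge at B3: IN[B3] = OUT[B2] = {a: -1, b: 6, c: ⊤, d: ⊤, e: ⊤, f: ⊤}

Answer: {a: -1, b: 6, c: ⊤, d: ⊤, e: ⊤, f: ⊤}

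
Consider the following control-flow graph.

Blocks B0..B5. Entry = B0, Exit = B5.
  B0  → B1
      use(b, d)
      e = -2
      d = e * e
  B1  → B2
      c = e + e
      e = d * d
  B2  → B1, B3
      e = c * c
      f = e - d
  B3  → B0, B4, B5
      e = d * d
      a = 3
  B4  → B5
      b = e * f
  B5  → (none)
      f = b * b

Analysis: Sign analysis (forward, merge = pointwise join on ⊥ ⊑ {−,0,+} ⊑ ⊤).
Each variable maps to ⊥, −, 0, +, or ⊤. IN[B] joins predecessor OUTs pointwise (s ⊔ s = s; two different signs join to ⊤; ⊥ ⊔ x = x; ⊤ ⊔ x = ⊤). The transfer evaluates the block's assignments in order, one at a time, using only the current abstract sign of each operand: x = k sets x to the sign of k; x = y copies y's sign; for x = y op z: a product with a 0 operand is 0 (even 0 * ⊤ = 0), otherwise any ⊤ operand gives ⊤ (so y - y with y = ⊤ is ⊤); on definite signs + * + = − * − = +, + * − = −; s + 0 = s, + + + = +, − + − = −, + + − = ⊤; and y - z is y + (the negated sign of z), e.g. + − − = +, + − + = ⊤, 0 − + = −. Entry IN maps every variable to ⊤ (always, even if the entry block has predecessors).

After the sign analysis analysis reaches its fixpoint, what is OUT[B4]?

Converged values:
  B0: | IN=(all ⊤) | OUT={d:+, e:-; rest ⊤}
  B1: | IN={d:+; rest ⊤} | OUT={d:+, e:+; rest ⊤}
  B2: | IN={d:+, e:+; rest ⊤} | OUT={d:+; rest ⊤}
  B3: | IN={d:+; rest ⊤} | OUT={a:+, d:+, e:+; rest ⊤}
  B4: | IN={a:+, d:+, e:+; rest ⊤} | OUT={a:+, d:+, e:+; rest ⊤}
  B5: | IN={a:+, d:+, e:+; rest ⊤} | OUT={a:+, d:+, e:+; rest ⊤}

Merge at B4: IN[B4] = OUT[B3] = {a: +, b: ⊤, c: ⊤, d: +, e: +, f: ⊤}
Applying B4's transfer function to that IN value gives OUT[B4] (row B4 above).

Answer: {a: +, b: ⊤, c: ⊤, d: +, e: +, f: ⊤}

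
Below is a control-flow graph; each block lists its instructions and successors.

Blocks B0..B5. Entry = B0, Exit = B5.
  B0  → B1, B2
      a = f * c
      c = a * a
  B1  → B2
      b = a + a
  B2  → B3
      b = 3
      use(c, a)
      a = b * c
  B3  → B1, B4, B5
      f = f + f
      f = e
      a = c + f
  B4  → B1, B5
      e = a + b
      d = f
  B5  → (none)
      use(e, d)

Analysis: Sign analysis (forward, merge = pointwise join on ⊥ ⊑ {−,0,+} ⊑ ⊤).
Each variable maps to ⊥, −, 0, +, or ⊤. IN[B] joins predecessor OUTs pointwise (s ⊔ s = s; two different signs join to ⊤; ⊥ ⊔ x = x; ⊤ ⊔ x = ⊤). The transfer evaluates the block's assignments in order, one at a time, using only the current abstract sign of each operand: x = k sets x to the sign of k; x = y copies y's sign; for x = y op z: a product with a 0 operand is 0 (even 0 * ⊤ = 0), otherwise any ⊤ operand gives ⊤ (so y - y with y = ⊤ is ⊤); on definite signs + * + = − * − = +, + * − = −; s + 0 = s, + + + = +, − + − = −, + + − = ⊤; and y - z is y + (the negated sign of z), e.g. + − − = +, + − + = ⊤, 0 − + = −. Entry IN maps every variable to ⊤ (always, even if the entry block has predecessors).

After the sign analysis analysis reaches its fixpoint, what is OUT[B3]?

Answer: {a: ⊤, b: +, c: ⊤, d: ⊤, e: ⊤, f: ⊤}

Derivation:
Per-block solution:
  B0: | IN=(all ⊤) | OUT=(all ⊤)
  B1: | IN=(all ⊤) | OUT=(all ⊤)
  B2: | IN=(all ⊤) | OUT={b:+; rest ⊤}
  B3: | IN={b:+; rest ⊤} | OUT={b:+; rest ⊤}
  B4: | IN={b:+; rest ⊤} | OUT={b:+; rest ⊤}
  B5: | IN={b:+; rest ⊤} | OUT={b:+; rest ⊤}

Merge at B3: IN[B3] = OUT[B2] = {a: ⊤, b: +, c: ⊤, d: ⊤, e: ⊤, f: ⊤}
Applying B3's transfer function to that IN value gives OUT[B3] (row B3 above).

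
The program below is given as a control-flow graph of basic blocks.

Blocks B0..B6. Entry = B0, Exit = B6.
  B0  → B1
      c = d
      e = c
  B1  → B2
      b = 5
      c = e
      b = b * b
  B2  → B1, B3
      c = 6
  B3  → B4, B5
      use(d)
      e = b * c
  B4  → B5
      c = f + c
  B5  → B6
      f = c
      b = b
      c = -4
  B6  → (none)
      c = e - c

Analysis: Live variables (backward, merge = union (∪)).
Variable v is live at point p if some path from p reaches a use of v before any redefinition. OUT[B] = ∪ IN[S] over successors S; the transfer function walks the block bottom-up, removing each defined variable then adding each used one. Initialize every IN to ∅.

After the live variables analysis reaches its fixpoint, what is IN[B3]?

Answer: {b, c, d, f}

Working:
Converged values:
  B0:   IN={d, f}   OUT={d, e, f}
  B1:   IN={d, e, f}   OUT={b, d, e, f}
  B2:   IN={b, d, e, f}   OUT={b, c, d, e, f}
  B3:   IN={b, c, d, f}   OUT={b, c, e, f}
  B4:   IN={b, c, e, f}   OUT={b, c, e}
  B5:   IN={b, c, e}   OUT={c, e}
  B6:   IN={c, e}   OUT={}

Merge at B3: OUT[B3] = IN[B4] ⊔ IN[B5] = {b, c, e, f}
Applying B3's transfer function to that OUT value gives IN[B3] (row B3 above).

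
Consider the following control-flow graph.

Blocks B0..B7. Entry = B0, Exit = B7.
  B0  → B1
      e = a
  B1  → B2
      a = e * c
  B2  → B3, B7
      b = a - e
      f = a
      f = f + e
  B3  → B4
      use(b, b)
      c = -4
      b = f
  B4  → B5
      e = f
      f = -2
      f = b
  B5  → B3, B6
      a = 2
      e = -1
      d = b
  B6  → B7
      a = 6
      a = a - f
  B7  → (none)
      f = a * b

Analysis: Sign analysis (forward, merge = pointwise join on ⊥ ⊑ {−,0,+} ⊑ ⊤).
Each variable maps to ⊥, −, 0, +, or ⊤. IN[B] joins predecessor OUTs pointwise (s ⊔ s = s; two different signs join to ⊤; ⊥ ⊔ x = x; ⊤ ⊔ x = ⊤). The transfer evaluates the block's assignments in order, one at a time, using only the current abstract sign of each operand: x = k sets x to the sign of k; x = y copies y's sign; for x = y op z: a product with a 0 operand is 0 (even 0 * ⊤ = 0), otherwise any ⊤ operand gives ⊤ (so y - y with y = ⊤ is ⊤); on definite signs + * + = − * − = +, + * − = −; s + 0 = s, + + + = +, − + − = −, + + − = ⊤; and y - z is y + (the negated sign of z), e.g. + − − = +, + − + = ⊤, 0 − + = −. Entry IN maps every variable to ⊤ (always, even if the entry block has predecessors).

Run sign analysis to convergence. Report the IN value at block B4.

Fixpoint table:
  B0:   IN=(all ⊤)   OUT=(all ⊤)
  B1:   IN=(all ⊤)   OUT=(all ⊤)
  B2:   IN=(all ⊤)   OUT=(all ⊤)
  B3:   IN=(all ⊤)   OUT={c:-; rest ⊤}
  B4:   IN={c:-; rest ⊤}   OUT={c:-; rest ⊤}
  B5:   IN={c:-; rest ⊤}   OUT={a:+, c:-, e:-; rest ⊤}
  B6:   IN={a:+, c:-, e:-; rest ⊤}   OUT={c:-, e:-; rest ⊤}
  B7:   IN=(all ⊤)   OUT=(all ⊤)

Merge at B4: IN[B4] = OUT[B3] = {a: ⊤, b: ⊤, c: -, d: ⊤, e: ⊤, f: ⊤}

Answer: {a: ⊤, b: ⊤, c: -, d: ⊤, e: ⊤, f: ⊤}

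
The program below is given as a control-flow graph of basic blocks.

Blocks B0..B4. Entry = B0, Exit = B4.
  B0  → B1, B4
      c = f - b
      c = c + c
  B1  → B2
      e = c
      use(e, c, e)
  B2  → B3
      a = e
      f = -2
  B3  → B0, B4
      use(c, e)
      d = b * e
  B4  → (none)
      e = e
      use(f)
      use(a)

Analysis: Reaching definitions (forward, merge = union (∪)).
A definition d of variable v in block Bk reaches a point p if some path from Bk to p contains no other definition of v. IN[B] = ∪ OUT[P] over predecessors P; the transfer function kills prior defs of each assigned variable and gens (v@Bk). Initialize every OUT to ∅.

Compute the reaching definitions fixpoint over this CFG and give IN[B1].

Converged values:
  B0: | IN={a@B2, c@B0, d@B3, e@B1, f@B2} | OUT={a@B2, c@B0, d@B3, e@B1, f@B2}
  B1: | IN={a@B2, c@B0, d@B3, e@B1, f@B2} | OUT={a@B2, c@B0, d@B3, e@B1, f@B2}
  B2: | IN={a@B2, c@B0, d@B3, e@B1, f@B2} | OUT={a@B2, c@B0, d@B3, e@B1, f@B2}
  B3: | IN={a@B2, c@B0, d@B3, e@B1, f@B2} | OUT={a@B2, c@B0, d@B3, e@B1, f@B2}
  B4: | IN={a@B2, c@B0, d@B3, e@B1, f@B2} | OUT={a@B2, c@B0, d@B3, e@B4, f@B2}

Merge at B1: IN[B1] = OUT[B0] = {a@B2, c@B0, d@B3, e@B1, f@B2}

Answer: {a@B2, c@B0, d@B3, e@B1, f@B2}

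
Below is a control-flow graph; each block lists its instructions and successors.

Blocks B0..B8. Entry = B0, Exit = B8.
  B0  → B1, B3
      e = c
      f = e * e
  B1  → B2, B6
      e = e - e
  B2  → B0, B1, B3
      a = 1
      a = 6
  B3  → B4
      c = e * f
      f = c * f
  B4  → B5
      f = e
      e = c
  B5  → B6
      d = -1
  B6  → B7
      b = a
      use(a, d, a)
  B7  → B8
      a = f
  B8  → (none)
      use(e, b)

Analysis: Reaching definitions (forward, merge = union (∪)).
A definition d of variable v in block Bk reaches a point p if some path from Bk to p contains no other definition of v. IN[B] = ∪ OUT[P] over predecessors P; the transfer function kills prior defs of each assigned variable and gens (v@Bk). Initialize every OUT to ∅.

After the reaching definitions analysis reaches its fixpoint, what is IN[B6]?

Converged values:
  B0:   IN={a@B2, e@B1, f@B0}   OUT={a@B2, e@B0, f@B0}
  B1:   IN={a@B2, e@B0, e@B1, f@B0}   OUT={a@B2, e@B1, f@B0}
  B2:   IN={a@B2, e@B1, f@B0}   OUT={a@B2, e@B1, f@B0}
  B3:   IN={a@B2, e@B0, e@B1, f@B0}   OUT={a@B2, c@B3, e@B0, e@B1, f@B3}
  B4:   IN={a@B2, c@B3, e@B0, e@B1, f@B3}   OUT={a@B2, c@B3, e@B4, f@B4}
  B5:   IN={a@B2, c@B3, e@B4, f@B4}   OUT={a@B2, c@B3, d@B5, e@B4, f@B4}
  B6:   IN={a@B2, c@B3, d@B5, e@B1, e@B4, f@B0, f@B4}   OUT={a@B2, b@B6, c@B3, d@B5, e@B1, e@B4, f@B0, f@B4}
  B7:   IN={a@B2, b@B6, c@B3, d@B5, e@B1, e@B4, f@B0, f@B4}   OUT={a@B7, b@B6, c@B3, d@B5, e@B1, e@B4, f@B0, f@B4}
  B8:   IN={a@B7, b@B6, c@B3, d@B5, e@B1, e@B4, f@B0, f@B4}   OUT={a@B7, b@B6, c@B3, d@B5, e@B1, e@B4, f@B0, f@B4}

Merge at B6: IN[B6] = OUT[B1] ⊔ OUT[B5] = {a@B2, c@B3, d@B5, e@B1, e@B4, f@B0, f@B4}

Answer: {a@B2, c@B3, d@B5, e@B1, e@B4, f@B0, f@B4}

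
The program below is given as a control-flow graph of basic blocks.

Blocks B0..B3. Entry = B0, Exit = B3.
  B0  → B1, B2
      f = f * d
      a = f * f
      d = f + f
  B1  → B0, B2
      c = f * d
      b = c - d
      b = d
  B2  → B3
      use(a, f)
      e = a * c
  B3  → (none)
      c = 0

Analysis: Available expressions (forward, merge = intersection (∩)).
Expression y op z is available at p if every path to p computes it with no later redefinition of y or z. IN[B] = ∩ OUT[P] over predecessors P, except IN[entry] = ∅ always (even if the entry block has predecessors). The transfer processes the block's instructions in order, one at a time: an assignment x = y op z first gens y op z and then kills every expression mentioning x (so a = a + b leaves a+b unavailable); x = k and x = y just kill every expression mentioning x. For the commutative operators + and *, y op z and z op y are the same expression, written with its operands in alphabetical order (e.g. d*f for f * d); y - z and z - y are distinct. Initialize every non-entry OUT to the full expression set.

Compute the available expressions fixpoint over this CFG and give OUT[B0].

Answer: {f*f, f+f}

Trace:
Converged values:
  B0:   IN={}   OUT={f*f, f+f}
  B1:   IN={f*f, f+f}   OUT={c-d, d*f, f*f, f+f}
  B2:   IN={f*f, f+f}   OUT={a*c, f*f, f+f}
  B3:   IN={a*c, f*f, f+f}   OUT={f*f, f+f}

Merge at B0 (entry node, so the boundary value {} is joined with the incoming edge(s)): IN[B0] = {} ∩ OUT[B1] = {}
Applying B0's transfer function to that IN value gives OUT[B0] (row B0 above).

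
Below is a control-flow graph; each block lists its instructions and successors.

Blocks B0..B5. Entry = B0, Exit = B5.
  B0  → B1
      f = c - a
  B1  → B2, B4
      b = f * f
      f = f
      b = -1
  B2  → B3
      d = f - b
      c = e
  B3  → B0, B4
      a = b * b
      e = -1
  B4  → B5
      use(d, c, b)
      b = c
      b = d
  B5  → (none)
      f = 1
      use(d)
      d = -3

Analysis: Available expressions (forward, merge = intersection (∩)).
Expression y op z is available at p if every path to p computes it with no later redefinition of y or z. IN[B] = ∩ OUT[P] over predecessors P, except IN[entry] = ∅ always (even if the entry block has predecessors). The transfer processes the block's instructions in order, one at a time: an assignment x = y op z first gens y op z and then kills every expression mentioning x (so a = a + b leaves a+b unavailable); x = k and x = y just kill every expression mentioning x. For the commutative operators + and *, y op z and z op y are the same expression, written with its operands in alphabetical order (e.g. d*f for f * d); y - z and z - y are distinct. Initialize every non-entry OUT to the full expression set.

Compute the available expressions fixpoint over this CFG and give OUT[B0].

Answer: {c-a}

Derivation:
Per-block solution:
  B0:   IN={}   OUT={c-a}
  B1:   IN={c-a}   OUT={c-a}
  B2:   IN={c-a}   OUT={f-b}
  B3:   IN={f-b}   OUT={b*b, f-b}
  B4:   IN={}   OUT={}
  B5:   IN={}   OUT={}

Merge at B0 (entry node, so the boundary value {} is joined with the incoming edge(s)): IN[B0] = {} ∩ OUT[B3] = {}
Applying B0's transfer function to that IN value gives OUT[B0] (row B0 above).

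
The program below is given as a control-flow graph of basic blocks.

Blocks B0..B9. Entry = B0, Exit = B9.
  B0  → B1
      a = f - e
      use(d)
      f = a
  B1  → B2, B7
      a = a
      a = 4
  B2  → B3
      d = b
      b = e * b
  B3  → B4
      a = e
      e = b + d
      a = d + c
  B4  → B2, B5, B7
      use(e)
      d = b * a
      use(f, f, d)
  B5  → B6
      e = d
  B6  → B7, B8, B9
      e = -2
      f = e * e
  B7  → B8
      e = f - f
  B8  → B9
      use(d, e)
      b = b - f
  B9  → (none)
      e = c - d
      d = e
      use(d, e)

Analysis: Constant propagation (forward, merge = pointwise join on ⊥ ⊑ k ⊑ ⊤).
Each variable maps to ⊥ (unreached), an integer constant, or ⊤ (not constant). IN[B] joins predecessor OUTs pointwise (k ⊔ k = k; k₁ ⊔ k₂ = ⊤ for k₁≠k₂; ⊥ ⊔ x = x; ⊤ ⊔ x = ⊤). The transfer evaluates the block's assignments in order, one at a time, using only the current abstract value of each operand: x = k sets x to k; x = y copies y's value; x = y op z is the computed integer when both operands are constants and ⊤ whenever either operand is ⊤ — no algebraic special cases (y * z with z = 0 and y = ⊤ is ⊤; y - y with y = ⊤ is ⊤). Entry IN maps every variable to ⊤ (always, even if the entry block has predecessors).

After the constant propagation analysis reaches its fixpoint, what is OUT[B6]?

Answer: {a: ⊤, b: ⊤, c: ⊤, d: ⊤, e: -2, f: 4}

Trace:
Fixpoint table:
  B0:   IN=(all ⊤)   OUT=(all ⊤)
  B1:   IN=(all ⊤)   OUT={a:4; rest ⊤}
  B2:   IN=(all ⊤)   OUT=(all ⊤)
  B3:   IN=(all ⊤)   OUT=(all ⊤)
  B4:   IN=(all ⊤)   OUT=(all ⊤)
  B5:   IN=(all ⊤)   OUT=(all ⊤)
  B6:   IN=(all ⊤)   OUT={e:-2, f:4; rest ⊤}
  B7:   IN=(all ⊤)   OUT=(all ⊤)
  B8:   IN=(all ⊤)   OUT=(all ⊤)
  B9:   IN=(all ⊤)   OUT=(all ⊤)

Merge at B6: IN[B6] = OUT[B5] = {a: ⊤, b: ⊤, c: ⊤, d: ⊤, e: ⊤, f: ⊤}
Applying B6's transfer function to that IN value gives OUT[B6] (row B6 above).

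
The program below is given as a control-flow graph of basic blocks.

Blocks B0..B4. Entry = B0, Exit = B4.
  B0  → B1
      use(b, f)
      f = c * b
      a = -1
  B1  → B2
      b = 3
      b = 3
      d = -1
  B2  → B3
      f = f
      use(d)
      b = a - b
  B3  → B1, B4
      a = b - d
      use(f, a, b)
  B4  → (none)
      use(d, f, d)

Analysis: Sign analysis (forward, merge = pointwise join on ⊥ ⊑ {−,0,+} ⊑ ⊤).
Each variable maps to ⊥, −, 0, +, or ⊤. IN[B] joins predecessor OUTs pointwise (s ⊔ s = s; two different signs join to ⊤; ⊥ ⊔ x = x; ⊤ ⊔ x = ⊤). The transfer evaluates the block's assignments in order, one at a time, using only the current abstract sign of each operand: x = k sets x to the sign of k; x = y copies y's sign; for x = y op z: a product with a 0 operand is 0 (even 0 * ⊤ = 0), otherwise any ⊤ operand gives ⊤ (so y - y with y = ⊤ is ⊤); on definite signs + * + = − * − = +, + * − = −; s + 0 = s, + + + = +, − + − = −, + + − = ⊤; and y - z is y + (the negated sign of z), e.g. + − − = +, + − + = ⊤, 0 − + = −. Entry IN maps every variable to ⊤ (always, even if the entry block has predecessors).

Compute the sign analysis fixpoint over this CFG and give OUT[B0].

Per-block solution:
  B0:  IN=(all ⊤)  OUT={a:-; rest ⊤}
  B1:  IN=(all ⊤)  OUT={b:+, d:-; rest ⊤}
  B2:  IN={b:+, d:-; rest ⊤}  OUT={d:-; rest ⊤}
  B3:  IN={d:-; rest ⊤}  OUT={d:-; rest ⊤}
  B4:  IN={d:-; rest ⊤}  OUT={d:-; rest ⊤}

B0 is the boundary node: IN[B0] = {a: ⊤, b: ⊤, c: ⊤, d: ⊤, e: ⊤, f: ⊤}
Applying B0's transfer function to that IN value gives OUT[B0] (row B0 above).

Answer: {a: -, b: ⊤, c: ⊤, d: ⊤, e: ⊤, f: ⊤}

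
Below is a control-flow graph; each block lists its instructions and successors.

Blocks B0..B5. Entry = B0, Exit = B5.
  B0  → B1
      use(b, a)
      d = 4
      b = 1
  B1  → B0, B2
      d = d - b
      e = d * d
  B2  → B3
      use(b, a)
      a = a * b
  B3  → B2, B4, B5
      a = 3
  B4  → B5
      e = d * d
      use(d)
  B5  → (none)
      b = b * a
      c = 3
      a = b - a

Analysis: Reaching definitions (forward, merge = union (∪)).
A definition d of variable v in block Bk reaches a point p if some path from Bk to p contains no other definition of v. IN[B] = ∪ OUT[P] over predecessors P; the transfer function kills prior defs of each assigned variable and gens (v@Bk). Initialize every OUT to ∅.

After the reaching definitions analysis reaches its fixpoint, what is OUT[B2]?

Answer: {a@B2, b@B0, d@B1, e@B1}

Derivation:
Converged values:
  B0:  IN={b@B0, d@B1, e@B1}  OUT={b@B0, d@B0, e@B1}
  B1:  IN={b@B0, d@B0, e@B1}  OUT={b@B0, d@B1, e@B1}
  B2:  IN={a@B3, b@B0, d@B1, e@B1}  OUT={a@B2, b@B0, d@B1, e@B1}
  B3:  IN={a@B2, b@B0, d@B1, e@B1}  OUT={a@B3, b@B0, d@B1, e@B1}
  B4:  IN={a@B3, b@B0, d@B1, e@B1}  OUT={a@B3, b@B0, d@B1, e@B4}
  B5:  IN={a@B3, b@B0, d@B1, e@B1, e@B4}  OUT={a@B5, b@B5, c@B5, d@B1, e@B1, e@B4}

Merge at B2: IN[B2] = OUT[B1] ⊔ OUT[B3] = {a@B3, b@B0, d@B1, e@B1}
Applying B2's transfer function to that IN value gives OUT[B2] (row B2 above).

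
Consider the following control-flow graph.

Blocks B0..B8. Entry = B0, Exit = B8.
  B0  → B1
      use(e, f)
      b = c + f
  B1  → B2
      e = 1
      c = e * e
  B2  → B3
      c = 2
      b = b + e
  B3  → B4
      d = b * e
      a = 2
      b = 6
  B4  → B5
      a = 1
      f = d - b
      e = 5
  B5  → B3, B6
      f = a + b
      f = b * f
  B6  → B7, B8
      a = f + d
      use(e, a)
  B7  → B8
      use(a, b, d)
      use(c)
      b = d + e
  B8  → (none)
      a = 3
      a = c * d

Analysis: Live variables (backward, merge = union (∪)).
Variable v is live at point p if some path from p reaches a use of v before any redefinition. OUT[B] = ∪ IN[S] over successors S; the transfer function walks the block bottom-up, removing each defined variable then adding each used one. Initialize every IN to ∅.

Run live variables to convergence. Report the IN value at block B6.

Answer: {b, c, d, e, f}

Trace:
Fixpoint table:
  B0:   IN={c, e, f}   OUT={b}
  B1:   IN={b}   OUT={b, e}
  B2:   IN={b, e}   OUT={b, c, e}
  B3:   IN={b, c, e}   OUT={b, c, d}
  B4:   IN={b, c, d}   OUT={a, b, c, d, e}
  B5:   IN={a, b, c, d, e}   OUT={b, c, d, e, f}
  B6:   IN={b, c, d, e, f}   OUT={a, b, c, d, e}
  B7:   IN={a, b, c, d, e}   OUT={c, d}
  B8:   IN={c, d}   OUT={}

Merge at B6: OUT[B6] = IN[B7] ⊔ IN[B8] = {a, b, c, d, e}
Applying B6's transfer function to that OUT value gives IN[B6] (row B6 above).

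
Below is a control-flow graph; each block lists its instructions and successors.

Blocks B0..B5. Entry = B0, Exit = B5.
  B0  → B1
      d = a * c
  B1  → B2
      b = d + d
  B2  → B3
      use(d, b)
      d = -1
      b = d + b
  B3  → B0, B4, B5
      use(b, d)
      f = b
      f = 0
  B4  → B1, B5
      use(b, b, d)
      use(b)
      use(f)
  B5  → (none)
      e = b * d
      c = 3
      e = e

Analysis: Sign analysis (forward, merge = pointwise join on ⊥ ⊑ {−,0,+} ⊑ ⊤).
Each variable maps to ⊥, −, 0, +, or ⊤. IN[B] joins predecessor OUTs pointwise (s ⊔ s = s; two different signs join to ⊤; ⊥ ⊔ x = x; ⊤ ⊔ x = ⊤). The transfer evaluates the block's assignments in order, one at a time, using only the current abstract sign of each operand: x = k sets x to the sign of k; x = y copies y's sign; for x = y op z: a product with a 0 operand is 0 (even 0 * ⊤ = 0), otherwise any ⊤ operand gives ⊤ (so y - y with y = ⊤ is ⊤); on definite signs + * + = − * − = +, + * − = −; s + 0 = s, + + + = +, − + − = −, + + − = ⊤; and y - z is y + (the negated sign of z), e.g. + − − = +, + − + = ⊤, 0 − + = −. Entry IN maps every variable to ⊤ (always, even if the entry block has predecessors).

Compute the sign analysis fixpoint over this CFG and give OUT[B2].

Converged values:
  B0:   IN=(all ⊤)   OUT=(all ⊤)
  B1:   IN=(all ⊤)   OUT=(all ⊤)
  B2:   IN=(all ⊤)   OUT={d:-; rest ⊤}
  B3:   IN={d:-; rest ⊤}   OUT={d:-, f:0; rest ⊤}
  B4:   IN={d:-, f:0; rest ⊤}   OUT={d:-, f:0; rest ⊤}
  B5:   IN={d:-, f:0; rest ⊤}   OUT={c:+, d:-, f:0; rest ⊤}

Merge at B2: IN[B2] = OUT[B1] = {a: ⊤, b: ⊤, c: ⊤, d: ⊤, e: ⊤, f: ⊤}
Applying B2's transfer function to that IN value gives OUT[B2] (row B2 above).

Answer: {a: ⊤, b: ⊤, c: ⊤, d: -, e: ⊤, f: ⊤}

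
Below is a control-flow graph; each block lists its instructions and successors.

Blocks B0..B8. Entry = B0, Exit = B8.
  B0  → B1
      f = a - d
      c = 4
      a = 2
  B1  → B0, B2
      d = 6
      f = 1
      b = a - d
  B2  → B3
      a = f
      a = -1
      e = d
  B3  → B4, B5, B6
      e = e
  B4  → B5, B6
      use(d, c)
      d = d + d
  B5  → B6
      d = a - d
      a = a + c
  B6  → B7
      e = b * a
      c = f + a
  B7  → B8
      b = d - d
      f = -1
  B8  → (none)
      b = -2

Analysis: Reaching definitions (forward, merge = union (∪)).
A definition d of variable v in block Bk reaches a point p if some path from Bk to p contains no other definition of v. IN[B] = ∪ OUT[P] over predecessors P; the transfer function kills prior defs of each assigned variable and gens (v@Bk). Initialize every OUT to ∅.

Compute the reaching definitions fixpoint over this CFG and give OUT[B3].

Answer: {a@B2, b@B1, c@B0, d@B1, e@B3, f@B1}

Derivation:
Converged values:
  B0:  IN={a@B0, b@B1, c@B0, d@B1, f@B1}  OUT={a@B0, b@B1, c@B0, d@B1, f@B0}
  B1:  IN={a@B0, b@B1, c@B0, d@B1, f@B0}  OUT={a@B0, b@B1, c@B0, d@B1, f@B1}
  B2:  IN={a@B0, b@B1, c@B0, d@B1, f@B1}  OUT={a@B2, b@B1, c@B0, d@B1, e@B2, f@B1}
  B3:  IN={a@B2, b@B1, c@B0, d@B1, e@B2, f@B1}  OUT={a@B2, b@B1, c@B0, d@B1, e@B3, f@B1}
  B4:  IN={a@B2, b@B1, c@B0, d@B1, e@B3, f@B1}  OUT={a@B2, b@B1, c@B0, d@B4, e@B3, f@B1}
  B5:  IN={a@B2, b@B1, c@B0, d@B1, d@B4, e@B3, f@B1}  OUT={a@B5, b@B1, c@B0, d@B5, e@B3, f@B1}
  B6:  IN={a@B2, a@B5, b@B1, c@B0, d@B1, d@B4, d@B5, e@B3, f@B1}  OUT={a@B2, a@B5, b@B1, c@B6, d@B1, d@B4, d@B5, e@B6, f@B1}
  B7:  IN={a@B2, a@B5, b@B1, c@B6, d@B1, d@B4, d@B5, e@B6, f@B1}  OUT={a@B2, a@B5, b@B7, c@B6, d@B1, d@B4, d@B5, e@B6, f@B7}
  B8:  IN={a@B2, a@B5, b@B7, c@B6, d@B1, d@B4, d@B5, e@B6, f@B7}  OUT={a@B2, a@B5, b@B8, c@B6, d@B1, d@B4, d@B5, e@B6, f@B7}

Merge at B3: IN[B3] = OUT[B2] = {a@B2, b@B1, c@B0, d@B1, e@B2, f@B1}
Applying B3's transfer function to that IN value gives OUT[B3] (row B3 above).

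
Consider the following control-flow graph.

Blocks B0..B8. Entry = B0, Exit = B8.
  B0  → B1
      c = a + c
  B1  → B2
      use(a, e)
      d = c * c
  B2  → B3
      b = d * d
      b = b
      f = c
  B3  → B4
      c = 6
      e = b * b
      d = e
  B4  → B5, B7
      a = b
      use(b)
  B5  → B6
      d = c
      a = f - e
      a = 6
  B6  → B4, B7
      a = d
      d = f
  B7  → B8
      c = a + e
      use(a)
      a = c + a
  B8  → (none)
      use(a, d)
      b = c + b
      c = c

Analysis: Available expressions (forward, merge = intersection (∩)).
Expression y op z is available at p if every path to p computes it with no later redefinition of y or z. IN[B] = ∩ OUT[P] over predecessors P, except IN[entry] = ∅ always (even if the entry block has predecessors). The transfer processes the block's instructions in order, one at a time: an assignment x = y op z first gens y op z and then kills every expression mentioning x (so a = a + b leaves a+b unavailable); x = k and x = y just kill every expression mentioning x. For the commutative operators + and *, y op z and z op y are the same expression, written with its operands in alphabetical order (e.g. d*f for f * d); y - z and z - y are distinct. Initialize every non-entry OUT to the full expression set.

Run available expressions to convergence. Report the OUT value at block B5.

Answer: {b*b, f-e}

Trace:
Fixpoint table:
  B0:  IN={}  OUT={}
  B1:  IN={}  OUT={c*c}
  B2:  IN={c*c}  OUT={c*c, d*d}
  B3:  IN={c*c, d*d}  OUT={b*b}
  B4:  IN={b*b}  OUT={b*b}
  B5:  IN={b*b}  OUT={b*b, f-e}
  B6:  IN={b*b, f-e}  OUT={b*b, f-e}
  B7:  IN={b*b}  OUT={b*b}
  B8:  IN={b*b}  OUT={}

Merge at B5: IN[B5] = OUT[B4] = {b*b}
Applying B5's transfer function to that IN value gives OUT[B5] (row B5 above).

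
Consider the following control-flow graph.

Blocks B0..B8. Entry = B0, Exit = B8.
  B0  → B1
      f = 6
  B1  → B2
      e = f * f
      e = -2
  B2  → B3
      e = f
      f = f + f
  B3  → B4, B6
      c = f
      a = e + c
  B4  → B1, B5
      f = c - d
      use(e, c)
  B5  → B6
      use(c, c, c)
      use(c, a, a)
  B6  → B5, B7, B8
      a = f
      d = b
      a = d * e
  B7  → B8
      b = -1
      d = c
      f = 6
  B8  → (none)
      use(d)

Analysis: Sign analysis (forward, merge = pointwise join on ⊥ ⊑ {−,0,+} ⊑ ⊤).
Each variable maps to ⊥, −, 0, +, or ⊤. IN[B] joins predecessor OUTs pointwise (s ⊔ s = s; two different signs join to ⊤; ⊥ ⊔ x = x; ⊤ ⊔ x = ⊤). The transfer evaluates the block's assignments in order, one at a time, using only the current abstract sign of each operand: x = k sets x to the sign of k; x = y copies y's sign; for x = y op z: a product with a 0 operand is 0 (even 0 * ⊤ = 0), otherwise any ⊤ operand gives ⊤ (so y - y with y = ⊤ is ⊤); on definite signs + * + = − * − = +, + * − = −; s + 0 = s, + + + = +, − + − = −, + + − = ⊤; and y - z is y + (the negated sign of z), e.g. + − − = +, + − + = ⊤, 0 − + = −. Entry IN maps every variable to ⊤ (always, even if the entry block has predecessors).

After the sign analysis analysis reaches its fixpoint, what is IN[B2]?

Per-block solution:
  B0:  IN=(all ⊤)  OUT={f:+; rest ⊤}
  B1:  IN=(all ⊤)  OUT={e:-; rest ⊤}
  B2:  IN={e:-; rest ⊤}  OUT=(all ⊤)
  B3:  IN=(all ⊤)  OUT=(all ⊤)
  B4:  IN=(all ⊤)  OUT=(all ⊤)
  B5:  IN=(all ⊤)  OUT=(all ⊤)
  B6:  IN=(all ⊤)  OUT=(all ⊤)
  B7:  IN=(all ⊤)  OUT={b:-, f:+; rest ⊤}
  B8:  IN=(all ⊤)  OUT=(all ⊤)

Merge at B2: IN[B2] = OUT[B1] = {a: ⊤, b: ⊤, c: ⊤, d: ⊤, e: -, f: ⊤}

Answer: {a: ⊤, b: ⊤, c: ⊤, d: ⊤, e: -, f: ⊤}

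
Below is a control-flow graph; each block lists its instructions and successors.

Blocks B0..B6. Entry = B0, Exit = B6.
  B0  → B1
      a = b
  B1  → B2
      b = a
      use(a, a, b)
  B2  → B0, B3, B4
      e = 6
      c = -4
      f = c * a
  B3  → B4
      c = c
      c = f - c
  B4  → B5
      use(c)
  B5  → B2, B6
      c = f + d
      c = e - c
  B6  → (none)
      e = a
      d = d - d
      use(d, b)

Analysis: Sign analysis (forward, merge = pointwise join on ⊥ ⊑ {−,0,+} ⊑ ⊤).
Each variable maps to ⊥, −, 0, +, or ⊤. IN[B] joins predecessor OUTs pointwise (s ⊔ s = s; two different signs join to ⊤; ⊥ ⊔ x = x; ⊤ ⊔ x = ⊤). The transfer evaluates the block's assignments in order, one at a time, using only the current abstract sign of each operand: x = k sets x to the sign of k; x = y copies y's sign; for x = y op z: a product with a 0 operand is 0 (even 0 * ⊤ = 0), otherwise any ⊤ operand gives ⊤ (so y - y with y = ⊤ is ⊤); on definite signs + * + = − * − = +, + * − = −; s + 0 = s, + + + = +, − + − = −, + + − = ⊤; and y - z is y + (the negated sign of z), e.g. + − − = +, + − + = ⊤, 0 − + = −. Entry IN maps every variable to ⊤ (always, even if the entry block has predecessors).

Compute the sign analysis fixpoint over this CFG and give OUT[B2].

Answer: {a: ⊤, b: ⊤, c: -, d: ⊤, e: +, f: ⊤}

Working:
Per-block solution:
  B0:   IN=(all ⊤)   OUT=(all ⊤)
  B1:   IN=(all ⊤)   OUT=(all ⊤)
  B2:   IN=(all ⊤)   OUT={c:-, e:+; rest ⊤}
  B3:   IN={c:-, e:+; rest ⊤}   OUT={e:+; rest ⊤}
  B4:   IN={e:+; rest ⊤}   OUT={e:+; rest ⊤}
  B5:   IN={e:+; rest ⊤}   OUT={e:+; rest ⊤}
  B6:   IN={e:+; rest ⊤}   OUT=(all ⊤)

Merge at B2: IN[B2] = OUT[B1] ⊔ OUT[B5] = {a: ⊤, b: ⊤, c: ⊤, d: ⊤, e: ⊤, f: ⊤}
Applying B2's transfer function to that IN value gives OUT[B2] (row B2 above).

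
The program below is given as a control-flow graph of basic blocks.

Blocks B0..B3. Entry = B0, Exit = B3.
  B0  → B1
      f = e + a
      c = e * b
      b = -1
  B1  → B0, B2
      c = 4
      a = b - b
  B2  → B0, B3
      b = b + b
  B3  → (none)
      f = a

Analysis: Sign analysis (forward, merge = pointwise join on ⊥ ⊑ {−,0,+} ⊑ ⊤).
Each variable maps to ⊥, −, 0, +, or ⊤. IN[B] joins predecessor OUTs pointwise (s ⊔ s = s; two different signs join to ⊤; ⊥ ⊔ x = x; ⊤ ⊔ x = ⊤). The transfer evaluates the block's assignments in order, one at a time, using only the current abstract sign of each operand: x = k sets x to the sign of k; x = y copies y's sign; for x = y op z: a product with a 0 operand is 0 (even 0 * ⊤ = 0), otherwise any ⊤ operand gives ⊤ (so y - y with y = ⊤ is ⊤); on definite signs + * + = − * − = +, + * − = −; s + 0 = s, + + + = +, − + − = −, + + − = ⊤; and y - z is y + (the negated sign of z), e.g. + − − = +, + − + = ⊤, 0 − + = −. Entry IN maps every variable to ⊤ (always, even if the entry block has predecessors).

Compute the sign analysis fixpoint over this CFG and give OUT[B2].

Fixpoint table:
  B0: | IN=(all ⊤) | OUT={b:-; rest ⊤}
  B1: | IN={b:-; rest ⊤} | OUT={b:-, c:+; rest ⊤}
  B2: | IN={b:-, c:+; rest ⊤} | OUT={b:-, c:+; rest ⊤}
  B3: | IN={b:-, c:+; rest ⊤} | OUT={b:-, c:+; rest ⊤}

Merge at B2: IN[B2] = OUT[B1] = {a: ⊤, b: -, c: +, d: ⊤, e: ⊤, f: ⊤}
Applying B2's transfer function to that IN value gives OUT[B2] (row B2 above).

Answer: {a: ⊤, b: -, c: +, d: ⊤, e: ⊤, f: ⊤}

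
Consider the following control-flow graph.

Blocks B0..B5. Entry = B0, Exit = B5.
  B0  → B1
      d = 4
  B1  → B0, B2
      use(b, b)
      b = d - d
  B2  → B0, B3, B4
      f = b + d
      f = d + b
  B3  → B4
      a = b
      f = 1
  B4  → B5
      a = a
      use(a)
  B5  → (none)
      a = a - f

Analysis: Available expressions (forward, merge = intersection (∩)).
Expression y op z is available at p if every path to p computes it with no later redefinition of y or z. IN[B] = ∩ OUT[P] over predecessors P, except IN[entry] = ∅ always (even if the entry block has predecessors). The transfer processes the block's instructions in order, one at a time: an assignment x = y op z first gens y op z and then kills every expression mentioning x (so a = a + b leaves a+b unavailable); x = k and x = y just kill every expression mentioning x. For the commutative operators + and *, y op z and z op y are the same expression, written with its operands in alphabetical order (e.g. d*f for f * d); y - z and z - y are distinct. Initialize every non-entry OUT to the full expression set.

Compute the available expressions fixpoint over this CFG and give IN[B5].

Answer: {b+d, d-d}

Working:
Fixpoint table:
  B0:  IN={}  OUT={}
  B1:  IN={}  OUT={d-d}
  B2:  IN={d-d}  OUT={b+d, d-d}
  B3:  IN={b+d, d-d}  OUT={b+d, d-d}
  B4:  IN={b+d, d-d}  OUT={b+d, d-d}
  B5:  IN={b+d, d-d}  OUT={b+d, d-d}

Merge at B5: IN[B5] = OUT[B4] = {b+d, d-d}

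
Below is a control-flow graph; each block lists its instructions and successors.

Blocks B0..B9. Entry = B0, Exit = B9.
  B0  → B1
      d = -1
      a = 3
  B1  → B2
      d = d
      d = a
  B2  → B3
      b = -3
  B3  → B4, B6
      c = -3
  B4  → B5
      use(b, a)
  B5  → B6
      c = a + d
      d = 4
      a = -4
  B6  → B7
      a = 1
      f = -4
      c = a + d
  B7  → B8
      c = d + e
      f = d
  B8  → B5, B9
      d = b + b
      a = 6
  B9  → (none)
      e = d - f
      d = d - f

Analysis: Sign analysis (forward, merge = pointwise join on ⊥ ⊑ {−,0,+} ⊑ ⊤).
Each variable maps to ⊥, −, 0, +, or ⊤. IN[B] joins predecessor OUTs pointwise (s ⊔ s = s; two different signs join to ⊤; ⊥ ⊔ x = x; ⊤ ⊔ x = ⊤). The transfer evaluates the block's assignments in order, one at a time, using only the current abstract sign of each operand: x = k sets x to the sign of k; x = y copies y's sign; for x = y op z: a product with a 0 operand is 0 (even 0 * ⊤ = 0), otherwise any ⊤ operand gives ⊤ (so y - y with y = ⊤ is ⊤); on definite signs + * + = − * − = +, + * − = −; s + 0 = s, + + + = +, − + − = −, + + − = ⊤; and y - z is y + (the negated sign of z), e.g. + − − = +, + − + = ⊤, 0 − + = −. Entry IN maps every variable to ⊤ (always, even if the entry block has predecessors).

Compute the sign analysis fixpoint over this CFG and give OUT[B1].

Answer: {a: +, b: ⊤, c: ⊤, d: +, e: ⊤, f: ⊤}

Working:
Per-block solution:
  B0: | IN=(all ⊤) | OUT={a:+, d:-; rest ⊤}
  B1: | IN={a:+, d:-; rest ⊤} | OUT={a:+, d:+; rest ⊤}
  B2: | IN={a:+, d:+; rest ⊤} | OUT={a:+, b:-, d:+; rest ⊤}
  B3: | IN={a:+, b:-, d:+; rest ⊤} | OUT={a:+, b:-, c:-, d:+; rest ⊤}
  B4: | IN={a:+, b:-, c:-, d:+; rest ⊤} | OUT={a:+, b:-, c:-, d:+; rest ⊤}
  B5: | IN={a:+, b:-; rest ⊤} | OUT={a:-, b:-, d:+; rest ⊤}
  B6: | IN={b:-, d:+; rest ⊤} | OUT={a:+, b:-, c:+, d:+, f:-; rest ⊤}
  B7: | IN={a:+, b:-, c:+, d:+, f:-; rest ⊤} | OUT={a:+, b:-, d:+, f:+; rest ⊤}
  B8: | IN={a:+, b:-, d:+, f:+; rest ⊤} | OUT={a:+, b:-, d:-, f:+; rest ⊤}
  B9: | IN={a:+, b:-, d:-, f:+; rest ⊤} | OUT={a:+, b:-, d:-, e:-, f:+; rest ⊤}

Merge at B1: IN[B1] = OUT[B0] = {a: +, b: ⊤, c: ⊤, d: -, e: ⊤, f: ⊤}
Applying B1's transfer function to that IN value gives OUT[B1] (row B1 above).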